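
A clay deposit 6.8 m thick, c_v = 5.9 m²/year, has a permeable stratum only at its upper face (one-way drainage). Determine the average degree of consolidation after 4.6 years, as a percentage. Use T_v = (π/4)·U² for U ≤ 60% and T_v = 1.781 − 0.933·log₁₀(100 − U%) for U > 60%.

U ≈ 81 %

Drainage path length: H_d = H = 6.8 m (single drainage).
T_v = c_v·t/H_d² = 5.9×4.6/6.8² = 0.58694.
T_v = 0.58694 corresponds to the U > 60% branch:
U = 1 − 10^((1.781 − T_v)/0.933)/100 = 0.8095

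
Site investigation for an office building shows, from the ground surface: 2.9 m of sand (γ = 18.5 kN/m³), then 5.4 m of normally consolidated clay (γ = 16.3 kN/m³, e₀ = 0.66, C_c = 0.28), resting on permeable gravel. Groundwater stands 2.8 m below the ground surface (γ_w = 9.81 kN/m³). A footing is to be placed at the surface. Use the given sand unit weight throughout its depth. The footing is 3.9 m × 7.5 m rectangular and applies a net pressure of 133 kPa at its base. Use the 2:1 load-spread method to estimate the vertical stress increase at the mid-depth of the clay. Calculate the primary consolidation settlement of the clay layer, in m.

Mid-depth of clay below the ground surface: z = 2.9 + 5.4/2 = 5.6 m.
Total vertical stress at mid-clay: σ_v = 18.5×2.9 + 16.3×2.7 = 97.66 kPa.
Pore pressure: u = 9.81×(5.6 − 2.8) = 27.468 kPa.
Initial effective stress: σ'_0 = σ_v − u = 97.66 − 27.468 = 70.192 kPa.
Stress increase at mid-clay by the 2:1 spreading method:
Δσ = qBL/((B+z)(L+z)) = 133×3.9×7.5/((3.9+5.6)(7.5+5.6)) = 31.26 kPa
Final effective stress: σ'_f = σ'_0 + Δσ = 70.192 + 31.26 = 101.45 kPa.
Normally consolidated clay, so the full stress increment lies on the virgin compression line:
S_c = C_c·H/(1+e₀)·log₁₀(σ'_f/σ'_0) = 0.28×5.4/(1+0.66)×log₁₀(101.45/70.192)
    = 0.91084 × 0.15996 = 0.1457 m

S_c ≈ 0.146 m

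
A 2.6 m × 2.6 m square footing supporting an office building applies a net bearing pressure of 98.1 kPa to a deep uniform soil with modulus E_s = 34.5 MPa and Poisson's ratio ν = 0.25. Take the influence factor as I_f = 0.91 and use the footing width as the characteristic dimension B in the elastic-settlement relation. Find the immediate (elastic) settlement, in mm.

Immediate (elastic) settlement: S_e = q·B·(1−ν²)/E_s · I_f.
E_s = 34.5 MPa = 34500 kPa.
S_e = 98.1 × 2.6 × (1 − 0.25²) / 34500 × 0.91
    = 98.1 × 2.6 × 0.9375 / 34500 × 0.91
    = 0.006307 m = 6.307 mm

S_e ≈ 6.31 mm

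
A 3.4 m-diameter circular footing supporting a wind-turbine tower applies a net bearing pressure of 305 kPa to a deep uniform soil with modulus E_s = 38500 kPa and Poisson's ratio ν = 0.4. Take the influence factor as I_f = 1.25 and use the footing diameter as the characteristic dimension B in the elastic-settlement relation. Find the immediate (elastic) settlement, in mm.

Immediate (elastic) settlement: S_e = q·B·(1−ν²)/E_s · I_f.
S_e = 305 × 3.4 × (1 − 0.4²) / 38500 × 1.25
    = 305 × 3.4 × 0.84 / 38500 × 1.25
    = 0.02828 m = 28.28 mm

S_e ≈ 28.3 mm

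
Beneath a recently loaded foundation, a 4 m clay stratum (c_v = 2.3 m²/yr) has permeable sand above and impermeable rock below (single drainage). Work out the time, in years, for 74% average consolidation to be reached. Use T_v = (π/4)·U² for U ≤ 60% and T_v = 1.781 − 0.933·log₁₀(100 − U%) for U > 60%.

t ≈ 3.21 years

Drainage path length: H_d = H = 4 m (single drainage).
U > 60%: T_v = 1.781 − 0.933·log₁₀(100 − 74) = 0.46083.
t = T_v·H_d²/c_v = 0.46083×4²/2.3 = 3.206 years.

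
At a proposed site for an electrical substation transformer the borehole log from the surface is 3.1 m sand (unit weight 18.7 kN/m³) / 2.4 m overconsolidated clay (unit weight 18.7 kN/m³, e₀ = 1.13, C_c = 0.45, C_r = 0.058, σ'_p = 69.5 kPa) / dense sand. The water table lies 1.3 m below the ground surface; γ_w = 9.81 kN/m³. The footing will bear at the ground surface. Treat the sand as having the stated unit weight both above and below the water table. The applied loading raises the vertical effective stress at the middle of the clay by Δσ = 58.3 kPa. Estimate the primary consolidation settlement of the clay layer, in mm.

S_c ≈ 108 mm

Mid-depth of clay below the ground surface: z = 3.1 + 2.4/2 = 4.3 m.
Total vertical stress at mid-clay: σ_v = 18.7×3.1 + 18.7×1.2 = 80.41 kPa.
Pore pressure: u = 9.81×(4.3 − 1.3) = 29.43 kPa.
Initial effective stress: σ'_0 = σ_v − u = 80.41 − 29.43 = 50.98 kPa.
Final effective stress: σ'_f = 50.98 + 58.3 = 109.28 kPa.
σ'_f = 109.28 > σ'_p = 69.5 kPa, so the stress path crosses the preconsolidation pressure — recompression up to σ'_p, then virgin compression beyond:
S_c = H/(1+e₀)·[C_r·log₁₀(σ'_p/σ'_0) + C_c·log₁₀(σ'_f/σ'_p)]
    = 2.4/2.13 × [0.058×log₁₀(69.5/50.98) + 0.45×log₁₀(109.28/69.5)]
    = 1.1268 × [0.0078059 + 0.08845] = 0.1085 m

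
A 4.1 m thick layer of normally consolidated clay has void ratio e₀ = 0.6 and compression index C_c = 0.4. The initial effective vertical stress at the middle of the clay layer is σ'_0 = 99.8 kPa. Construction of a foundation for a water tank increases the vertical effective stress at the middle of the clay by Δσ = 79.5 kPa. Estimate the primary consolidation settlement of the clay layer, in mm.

Final effective stress: σ'_f = σ'_0 + Δσ = 99.8 + 79.5 = 179.3 kPa.
Normally consolidated clay, so the full stress increment lies on the virgin compression line:
S_c = C_c·H/(1+e₀)·log₁₀(σ'_f/σ'_0) = 0.4×4.1/(1+0.6)×log₁₀(179.3/99.8)
    = 1.025 × 0.25445 = 0.2608 m

S_c ≈ 261 mm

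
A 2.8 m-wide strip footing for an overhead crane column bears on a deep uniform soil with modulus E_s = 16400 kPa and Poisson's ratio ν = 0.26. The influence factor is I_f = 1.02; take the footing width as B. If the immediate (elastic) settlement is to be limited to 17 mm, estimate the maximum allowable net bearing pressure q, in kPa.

S_e = q·B·(1−ν²)/E_s · I_f  ⇒  q = S_e·E_s / (B·(1−ν²)·I_f).
q = 0.017 × 16400 / (2.8 × 0.9324 × 1.02) = 104.7 kPa

q ≈ 105 kPa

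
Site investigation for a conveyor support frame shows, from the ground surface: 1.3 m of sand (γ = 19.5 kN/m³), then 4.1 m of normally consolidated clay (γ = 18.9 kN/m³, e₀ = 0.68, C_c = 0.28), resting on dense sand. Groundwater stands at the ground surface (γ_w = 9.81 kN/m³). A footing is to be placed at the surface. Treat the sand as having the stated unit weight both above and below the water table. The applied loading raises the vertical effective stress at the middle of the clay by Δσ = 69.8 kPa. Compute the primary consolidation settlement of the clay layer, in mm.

S_c ≈ 348 mm

Mid-depth of clay below the ground surface: z = 1.3 + 4.1/2 = 3.35 m.
Total vertical stress at mid-clay: σ_v = 19.5×1.3 + 18.9×2.05 = 64.095 kPa.
Pore pressure: u = 9.81×(3.35 − 0) = 32.864 kPa.
Initial effective stress: σ'_0 = σ_v − u = 64.095 − 32.864 = 31.231 kPa.
Final effective stress: σ'_f = σ'_0 + Δσ = 31.231 + 69.8 = 101.03 kPa.
Normally consolidated clay, so the full stress increment lies on the virgin compression line:
S_c = C_c·H/(1+e₀)·log₁₀(σ'_f/σ'_0) = 0.28×4.1/(1+0.68)×log₁₀(101.03/31.231)
    = 0.68333 × 0.50986 = 0.3484 m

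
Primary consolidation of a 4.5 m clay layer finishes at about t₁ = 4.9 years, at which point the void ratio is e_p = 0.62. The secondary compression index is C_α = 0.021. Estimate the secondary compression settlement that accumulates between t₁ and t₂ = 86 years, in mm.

S_s ≈ 72.6 mm

Secondary compression: S_s = C_α·H/(1+e_p)·log₁₀(t₂/t₁)
S_s = 0.021×4.5/(1+0.62)×log₁₀(86/4.9)
    = 0.05833 × 1.244 = 0.07258 m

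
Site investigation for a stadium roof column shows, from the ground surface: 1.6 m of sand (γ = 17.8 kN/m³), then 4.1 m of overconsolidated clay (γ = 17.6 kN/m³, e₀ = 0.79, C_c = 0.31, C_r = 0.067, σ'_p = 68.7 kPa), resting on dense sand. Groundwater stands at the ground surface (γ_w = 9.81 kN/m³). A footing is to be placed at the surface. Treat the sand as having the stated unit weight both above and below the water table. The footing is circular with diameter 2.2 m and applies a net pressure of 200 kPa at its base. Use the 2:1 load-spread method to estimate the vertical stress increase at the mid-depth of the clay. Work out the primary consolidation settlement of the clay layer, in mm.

S_c ≈ 45.7 mm

Mid-depth of clay below the ground surface: z = 1.6 + 4.1/2 = 3.65 m.
Total vertical stress at mid-clay: σ_v = 17.8×1.6 + 17.6×2.05 = 64.56 kPa.
Pore pressure: u = 9.81×(3.65 − 0) = 35.806 kPa.
Initial effective stress: σ'_0 = σ_v − u = 64.56 − 35.806 = 28.754 kPa.
Stress increase at mid-clay by the 2:1 spreading method:
Δσ ≈ qD²/(D+z)² = 200×2.2²/(2.2+3.65)² = 28.285 kPa
Final effective stress: σ'_f = 28.754 + 28.285 = 57.039 kPa.
σ'_f = 57.039 ≤ σ'_p = 68.7 kPa, so the clay remains overconsolidated and only the recompression index applies:
S_c = C_r·H/(1+e₀)·log₁₀(σ'_f/σ'_0) = 0.067×4.1/1.79×log₁₀(57.039/28.754)
    = 0.15346 × 0.29747 = 0.04565 m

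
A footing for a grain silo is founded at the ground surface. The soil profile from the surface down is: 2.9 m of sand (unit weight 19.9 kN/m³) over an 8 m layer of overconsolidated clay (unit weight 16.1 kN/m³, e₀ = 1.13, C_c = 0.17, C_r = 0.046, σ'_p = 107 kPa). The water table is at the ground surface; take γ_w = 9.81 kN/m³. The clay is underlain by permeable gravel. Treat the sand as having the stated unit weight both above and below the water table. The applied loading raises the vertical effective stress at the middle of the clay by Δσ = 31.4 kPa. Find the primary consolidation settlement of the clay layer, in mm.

Mid-depth of clay below the ground surface: z = 2.9 + 8/2 = 6.9 m.
Total vertical stress at mid-clay: σ_v = 19.9×2.9 + 16.1×4 = 122.11 kPa.
Pore pressure: u = 9.81×(6.9 − 0) = 67.689 kPa.
Initial effective stress: σ'_0 = σ_v − u = 122.11 − 67.689 = 54.421 kPa.
Final effective stress: σ'_f = 54.421 + 31.4 = 85.821 kPa.
σ'_f = 85.821 ≤ σ'_p = 107 kPa, so the clay remains overconsolidated and only the recompression index applies:
S_c = C_r·H/(1+e₀)·log₁₀(σ'_f/σ'_0) = 0.046×8/2.13×log₁₀(85.821/54.421)
    = 0.17277 × 0.19783 = 0.03418 m

S_c ≈ 34.2 mm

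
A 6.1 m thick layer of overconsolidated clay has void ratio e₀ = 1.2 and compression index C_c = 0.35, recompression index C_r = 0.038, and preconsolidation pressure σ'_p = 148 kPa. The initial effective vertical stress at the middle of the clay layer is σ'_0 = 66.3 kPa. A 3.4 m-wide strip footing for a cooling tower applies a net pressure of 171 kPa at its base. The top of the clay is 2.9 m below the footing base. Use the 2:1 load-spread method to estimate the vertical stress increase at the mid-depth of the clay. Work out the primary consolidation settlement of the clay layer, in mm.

Mid-depth of clay below the footing base: z = 2.9 + 6.1/2 = 5.95 m.
Stress increase at mid-clay by the 2:1 spreading method:
Δσ = qB/(B+z) = 171×3.4/(3.4+5.95) = 62.182 kPa
Final effective stress: σ'_f = 66.3 + 62.182 = 128.48 kPa.
σ'_f = 128.48 ≤ σ'_p = 148 kPa, so the clay remains overconsolidated and only the recompression index applies:
S_c = C_r·H/(1+e₀)·log₁₀(σ'_f/σ'_0) = 0.038×6.1/2.2×log₁₀(128.48/66.3)
    = 0.10536 × 0.28732 = 0.03027 m

S_c ≈ 30.3 mm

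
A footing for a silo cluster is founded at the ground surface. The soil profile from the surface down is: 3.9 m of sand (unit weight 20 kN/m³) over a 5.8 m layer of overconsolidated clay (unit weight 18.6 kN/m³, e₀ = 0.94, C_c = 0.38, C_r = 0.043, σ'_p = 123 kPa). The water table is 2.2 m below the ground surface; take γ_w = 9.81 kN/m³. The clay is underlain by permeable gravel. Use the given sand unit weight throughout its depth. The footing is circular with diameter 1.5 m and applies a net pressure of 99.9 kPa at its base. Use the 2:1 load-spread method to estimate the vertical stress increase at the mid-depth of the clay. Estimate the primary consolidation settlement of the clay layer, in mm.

Mid-depth of clay below the ground surface: z = 3.9 + 5.8/2 = 6.8 m.
Total vertical stress at mid-clay: σ_v = 20×3.9 + 18.6×2.9 = 131.94 kPa.
Pore pressure: u = 9.81×(6.8 − 2.2) = 45.126 kPa.
Initial effective stress: σ'_0 = σ_v − u = 131.94 − 45.126 = 86.814 kPa.
Stress increase at mid-clay by the 2:1 spreading method:
Δσ ≈ qD²/(D+z)² = 99.9×1.5²/(1.5+6.8)² = 3.2628 kPa
Final effective stress: σ'_f = 86.814 + 3.2628 = 90.077 kPa.
σ'_f = 90.077 ≤ σ'_p = 123 kPa, so the clay remains overconsolidated and only the recompression index applies:
S_c = C_r·H/(1+e₀)·log₁₀(σ'_f/σ'_0) = 0.043×5.8/1.94×log₁₀(90.077/86.814)
    = 0.12856 × 0.016024 = 0.00206 m

S_c ≈ 2.06 mm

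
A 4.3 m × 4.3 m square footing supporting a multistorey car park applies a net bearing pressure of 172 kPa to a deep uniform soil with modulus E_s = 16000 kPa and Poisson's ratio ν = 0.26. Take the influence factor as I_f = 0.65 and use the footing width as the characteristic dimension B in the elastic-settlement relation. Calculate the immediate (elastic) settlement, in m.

Immediate (elastic) settlement: S_e = q·B·(1−ν²)/E_s · I_f.
S_e = 172 × 4.3 × (1 − 0.26²) / 16000 × 0.65
    = 172 × 4.3 × 0.9324 / 16000 × 0.65
    = 0.02802 m

S_e ≈ 0.028 m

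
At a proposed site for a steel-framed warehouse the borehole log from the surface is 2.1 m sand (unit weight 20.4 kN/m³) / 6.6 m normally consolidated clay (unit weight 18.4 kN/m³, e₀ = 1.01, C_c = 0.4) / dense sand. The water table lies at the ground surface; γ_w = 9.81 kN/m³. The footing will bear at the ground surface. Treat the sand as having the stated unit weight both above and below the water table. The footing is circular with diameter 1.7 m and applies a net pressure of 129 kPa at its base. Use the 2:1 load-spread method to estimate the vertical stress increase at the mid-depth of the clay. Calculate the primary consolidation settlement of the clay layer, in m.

Mid-depth of clay below the ground surface: z = 2.1 + 6.6/2 = 5.4 m.
Total vertical stress at mid-clay: σ_v = 20.4×2.1 + 18.4×3.3 = 103.56 kPa.
Pore pressure: u = 9.81×(5.4 − 0) = 52.974 kPa.
Initial effective stress: σ'_0 = σ_v − u = 103.56 − 52.974 = 50.586 kPa.
Stress increase at mid-clay by the 2:1 spreading method:
Δσ ≈ qD²/(D+z)² = 129×1.7²/(1.7+5.4)² = 7.3956 kPa
Final effective stress: σ'_f = σ'_0 + Δσ = 50.586 + 7.3956 = 57.982 kPa.
Normally consolidated clay, so the full stress increment lies on the virgin compression line:
S_c = C_c·H/(1+e₀)·log₁₀(σ'_f/σ'_0) = 0.4×6.6/(1+1.01)×log₁₀(57.982/50.586)
    = 1.3134 × 0.059263 = 0.07784 m

S_c ≈ 0.0778 m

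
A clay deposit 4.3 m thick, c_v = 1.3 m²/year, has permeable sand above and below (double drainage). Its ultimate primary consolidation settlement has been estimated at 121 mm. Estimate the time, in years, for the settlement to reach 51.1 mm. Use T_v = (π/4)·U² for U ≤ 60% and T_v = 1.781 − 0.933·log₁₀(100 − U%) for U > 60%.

t ≈ 0.498 years

Drainage path length: H_d = H/2 = 2.15 m (double drainage).
U = S(t)/S_ult = 51.1/121 = 0.4223.
U ≤ 60%: T_v = (π/4)·U² = (π/4)×0.42231² = 0.14008.
t = T_v·H_d²/c_v = 0.14008×2.15²/1.3 = 0.4981 years.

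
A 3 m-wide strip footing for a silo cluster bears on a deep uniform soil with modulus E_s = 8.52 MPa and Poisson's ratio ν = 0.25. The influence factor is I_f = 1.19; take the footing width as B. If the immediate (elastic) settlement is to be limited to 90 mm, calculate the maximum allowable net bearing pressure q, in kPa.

E_s = 8.52 MPa = 8520 kPa.
S_e = q·B·(1−ν²)/E_s · I_f  ⇒  q = S_e·E_s / (B·(1−ν²)·I_f).
q = 0.09 × 8520 / (3 × 0.9375 × 1.19) = 229.1 kPa

q ≈ 229 kPa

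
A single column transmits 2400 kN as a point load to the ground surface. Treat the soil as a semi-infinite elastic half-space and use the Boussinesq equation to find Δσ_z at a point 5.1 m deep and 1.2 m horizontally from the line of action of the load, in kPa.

Δσ_z ≈ 38.5 kPa

Boussinesq vertical stress below a point load on an elastic half-space:
Δσ_z = 3P/(2πz²) · [1 + (r/z)²]^(−5/2)
r/z = 1.2/5.1 = 0.23529; [1+(r/z)²]^(−5/2) = 0.87397.
Δσ_z = 3×2400/(2π×5.1²) × 0.87397 = 44.057 × 0.87397 = 38.5 kPa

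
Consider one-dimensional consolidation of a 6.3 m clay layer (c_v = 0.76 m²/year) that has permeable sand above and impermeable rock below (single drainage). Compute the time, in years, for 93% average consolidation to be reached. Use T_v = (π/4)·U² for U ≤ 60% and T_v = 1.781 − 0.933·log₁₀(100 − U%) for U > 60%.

Drainage path length: H_d = H = 6.3 m (single drainage).
U > 60%: T_v = 1.781 − 0.933·log₁₀(100 − 93) = 0.99252.
t = T_v·H_d²/c_v = 0.99252×6.3²/0.76 = 51.83 years.

t ≈ 51.8 years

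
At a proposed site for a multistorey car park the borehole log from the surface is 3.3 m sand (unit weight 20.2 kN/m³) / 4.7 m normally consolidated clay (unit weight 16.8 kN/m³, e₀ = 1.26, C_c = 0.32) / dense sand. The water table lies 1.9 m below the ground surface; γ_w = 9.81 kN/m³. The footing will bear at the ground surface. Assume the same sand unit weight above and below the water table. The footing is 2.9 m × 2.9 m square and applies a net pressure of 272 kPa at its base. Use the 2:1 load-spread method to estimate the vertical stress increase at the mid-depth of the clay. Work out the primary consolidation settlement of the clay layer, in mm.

S_c ≈ 108 mm

Mid-depth of clay below the ground surface: z = 3.3 + 4.7/2 = 5.65 m.
Total vertical stress at mid-clay: σ_v = 20.2×3.3 + 16.8×2.35 = 106.14 kPa.
Pore pressure: u = 9.81×(5.65 − 1.9) = 36.788 kPa.
Initial effective stress: σ'_0 = σ_v − u = 106.14 − 36.788 = 69.352 kPa.
Stress increase at mid-clay by the 2:1 spreading method:
Δσ = qBL/((B+z)(L+z)) = 272×2.9×2.9/((2.9+5.65)(2.9+5.65)) = 31.292 kPa
Final effective stress: σ'_f = σ'_0 + Δσ = 69.352 + 31.292 = 100.64 kPa.
Normally consolidated clay, so the full stress increment lies on the virgin compression line:
S_c = C_c·H/(1+e₀)·log₁₀(σ'_f/σ'_0) = 0.32×4.7/(1+1.26)×log₁₀(100.64/69.352)
    = 0.66549 × 0.16171 = 0.1076 m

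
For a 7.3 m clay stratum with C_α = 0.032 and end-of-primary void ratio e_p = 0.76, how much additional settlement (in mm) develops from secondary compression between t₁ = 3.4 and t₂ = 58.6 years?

S_s ≈ 164 mm

Secondary compression: S_s = C_α·H/(1+e_p)·log₁₀(t₂/t₁)
S_s = 0.032×7.3/(1+0.76)×log₁₀(58.6/3.4)
    = 0.1327 × 1.236 = 0.1641 m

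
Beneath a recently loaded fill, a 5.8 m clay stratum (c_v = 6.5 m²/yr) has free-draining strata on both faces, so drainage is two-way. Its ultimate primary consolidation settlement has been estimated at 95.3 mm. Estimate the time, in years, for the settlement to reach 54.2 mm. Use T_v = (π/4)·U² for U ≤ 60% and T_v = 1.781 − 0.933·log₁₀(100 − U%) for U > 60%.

t ≈ 0.329 years

Drainage path length: H_d = H/2 = 2.9 m (double drainage).
U = S(t)/S_ult = 54.2/95.3 = 0.5687.
U ≤ 60%: T_v = (π/4)·U² = (π/4)×0.56873² = 0.25404.
t = T_v·H_d²/c_v = 0.25404×2.9²/6.5 = 0.3287 years.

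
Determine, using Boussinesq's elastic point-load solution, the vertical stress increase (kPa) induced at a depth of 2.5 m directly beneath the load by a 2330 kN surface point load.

Boussinesq vertical stress below a point load on an elastic half-space:
Δσ_z = 3P/(2πz²) · [1 + (r/z)²]^(−5/2)
r/z = 0/2.5 = 0; [1+(r/z)²]^(−5/2) = 1.
Δσ_z = 3×2330/(2π×2.5²) × 1 = 178 × 1 = 178 kPa

Δσ_z ≈ 178 kPa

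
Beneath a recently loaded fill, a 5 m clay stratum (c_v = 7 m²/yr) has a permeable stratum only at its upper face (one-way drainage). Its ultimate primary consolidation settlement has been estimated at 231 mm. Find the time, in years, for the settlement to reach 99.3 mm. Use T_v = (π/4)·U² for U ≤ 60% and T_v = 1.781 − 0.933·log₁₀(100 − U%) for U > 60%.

Drainage path length: H_d = H = 5 m (single drainage).
U = S(t)/S_ult = 99.3/231 = 0.4299.
U ≤ 60%: T_v = (π/4)·U² = (π/4)×0.42987² = 0.14513.
t = T_v·H_d²/c_v = 0.14513×5²/7 = 0.5183 years.

t ≈ 0.518 years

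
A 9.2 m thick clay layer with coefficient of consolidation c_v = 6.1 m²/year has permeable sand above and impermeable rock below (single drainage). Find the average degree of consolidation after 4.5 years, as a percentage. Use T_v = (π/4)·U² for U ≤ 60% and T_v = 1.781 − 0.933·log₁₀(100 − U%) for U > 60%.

U ≈ 63.6 %

Drainage path length: H_d = H = 9.2 m (single drainage).
T_v = c_v·t/H_d² = 6.1×4.5/9.2² = 0.32431.
T_v = 0.32431 corresponds to the U > 60% branch:
U = 1 − 10^((1.781 − T_v)/0.933)/100 = 0.6358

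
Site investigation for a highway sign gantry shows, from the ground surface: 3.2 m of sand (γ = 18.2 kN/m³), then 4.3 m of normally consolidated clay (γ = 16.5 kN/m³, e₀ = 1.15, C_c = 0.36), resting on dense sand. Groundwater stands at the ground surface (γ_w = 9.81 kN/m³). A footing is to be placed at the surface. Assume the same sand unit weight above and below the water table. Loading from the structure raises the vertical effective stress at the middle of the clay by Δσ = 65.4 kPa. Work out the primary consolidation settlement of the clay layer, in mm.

Mid-depth of clay below the ground surface: z = 3.2 + 4.3/2 = 5.35 m.
Total vertical stress at mid-clay: σ_v = 18.2×3.2 + 16.5×2.15 = 93.715 kPa.
Pore pressure: u = 9.81×(5.35 − 0) = 52.483 kPa.
Initial effective stress: σ'_0 = σ_v − u = 93.715 − 52.483 = 41.232 kPa.
Final effective stress: σ'_f = σ'_0 + Δσ = 41.232 + 65.4 = 106.63 kPa.
Normally consolidated clay, so the full stress increment lies on the virgin compression line:
S_c = C_c·H/(1+e₀)·log₁₀(σ'_f/σ'_0) = 0.36×4.3/(1+1.15)×log₁₀(106.63/41.232)
    = 0.72 × 0.41265 = 0.2971 m

S_c ≈ 297 mm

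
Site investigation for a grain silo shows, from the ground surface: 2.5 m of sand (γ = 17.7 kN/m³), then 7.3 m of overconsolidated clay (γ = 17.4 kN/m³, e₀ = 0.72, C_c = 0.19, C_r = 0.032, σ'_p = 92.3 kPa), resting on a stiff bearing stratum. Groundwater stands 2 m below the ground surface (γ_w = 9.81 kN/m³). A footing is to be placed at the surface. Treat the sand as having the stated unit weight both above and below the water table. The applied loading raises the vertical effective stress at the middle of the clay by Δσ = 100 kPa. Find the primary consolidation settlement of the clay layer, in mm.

S_c ≈ 227 mm

Mid-depth of clay below the ground surface: z = 2.5 + 7.3/2 = 6.15 m.
Total vertical stress at mid-clay: σ_v = 17.7×2.5 + 17.4×3.65 = 107.76 kPa.
Pore pressure: u = 9.81×(6.15 − 2) = 40.712 kPa.
Initial effective stress: σ'_0 = σ_v − u = 107.76 − 40.712 = 67.048 kPa.
Final effective stress: σ'_f = 67.048 + 100 = 167.05 kPa.
σ'_f = 167.05 > σ'_p = 92.3 kPa, so the stress path crosses the preconsolidation pressure — recompression up to σ'_p, then virgin compression beyond:
S_c = H/(1+e₀)·[C_r·log₁₀(σ'_p/σ'_0) + C_c·log₁₀(σ'_f/σ'_p)]
    = 7.3/1.72 × [0.032×log₁₀(92.3/67.048) + 0.19×log₁₀(167.05/92.3)]
    = 4.2442 × [0.0044421 + 0.048953] = 0.2266 m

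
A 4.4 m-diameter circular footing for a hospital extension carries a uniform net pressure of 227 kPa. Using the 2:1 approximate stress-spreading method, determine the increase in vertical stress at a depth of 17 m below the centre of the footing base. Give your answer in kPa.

By the 2:1 method the load spreads at 1 horizontal : 2 vertical, so at depth z the loaded area has grown by z in each plan dimension:
Δσ ≈ qD²/(D+z)² = 227×4.4²/(4.4+17)² = 9.5963 kPa

Δσ_z ≈ 9.6 kPa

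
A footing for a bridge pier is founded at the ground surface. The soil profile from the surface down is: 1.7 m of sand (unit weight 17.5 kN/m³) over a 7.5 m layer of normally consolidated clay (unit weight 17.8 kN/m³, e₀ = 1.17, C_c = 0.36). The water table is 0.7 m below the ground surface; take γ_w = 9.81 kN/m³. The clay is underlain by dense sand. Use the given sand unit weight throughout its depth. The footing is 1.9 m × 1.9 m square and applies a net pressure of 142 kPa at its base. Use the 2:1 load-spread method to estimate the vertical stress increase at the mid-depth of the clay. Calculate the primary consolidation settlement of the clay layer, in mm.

S_c ≈ 94.1 mm

Mid-depth of clay below the ground surface: z = 1.7 + 7.5/2 = 5.45 m.
Total vertical stress at mid-clay: σ_v = 17.5×1.7 + 17.8×3.75 = 96.5 kPa.
Pore pressure: u = 9.81×(5.45 − 0.7) = 46.598 kPa.
Initial effective stress: σ'_0 = σ_v − u = 96.5 − 46.598 = 49.902 kPa.
Stress increase at mid-clay by the 2:1 spreading method:
Δσ = qBL/((B+z)(L+z)) = 142×1.9×1.9/((1.9+5.45)(1.9+5.45)) = 9.489 kPa
Final effective stress: σ'_f = σ'_0 + Δσ = 49.902 + 9.489 = 59.391 kPa.
Normally consolidated clay, so the full stress increment lies on the virgin compression line:
S_c = C_c·H/(1+e₀)·log₁₀(σ'_f/σ'_0) = 0.36×7.5/(1+1.17)×log₁₀(59.391/49.902)
    = 1.2442 × 0.075603 = 0.09407 m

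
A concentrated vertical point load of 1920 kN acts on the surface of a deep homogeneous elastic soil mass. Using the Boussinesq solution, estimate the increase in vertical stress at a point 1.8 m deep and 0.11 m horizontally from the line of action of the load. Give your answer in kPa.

Δσ_z ≈ 280 kPa

Boussinesq vertical stress below a point load on an elastic half-space:
Δσ_z = 3P/(2πz²) · [1 + (r/z)²]^(−5/2)
r/z = 0.11/1.8 = 0.061111; [1+(r/z)²]^(−5/2) = 0.99072.
Δσ_z = 3×1920/(2π×1.8²) × 0.99072 = 282.94 × 0.99072 = 280.3 kPa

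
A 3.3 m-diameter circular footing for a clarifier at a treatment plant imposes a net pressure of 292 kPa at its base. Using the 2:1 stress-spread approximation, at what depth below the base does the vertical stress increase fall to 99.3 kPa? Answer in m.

2:1 spreading — at depth z the loaded area has grown by z in each plan dimension:
qD²/(D+z)² = Δσ_z ⇒ z = D(√(q/Δσ_z) − 1) = 3.3×(√(292/99.3) − 1) = 2.359 m

z ≈ 2.36 m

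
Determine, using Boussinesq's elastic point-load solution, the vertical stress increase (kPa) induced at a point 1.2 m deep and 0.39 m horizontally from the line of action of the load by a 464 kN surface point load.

Δσ_z ≈ 120 kPa

Boussinesq vertical stress below a point load on an elastic half-space:
Δσ_z = 3P/(2πz²) · [1 + (r/z)²]^(−5/2)
r/z = 0.39/1.2 = 0.325; [1+(r/z)²]^(−5/2) = 0.778.
Δσ_z = 3×464/(2π×1.2²) × 0.778 = 153.85 × 0.778 = 119.7 kPa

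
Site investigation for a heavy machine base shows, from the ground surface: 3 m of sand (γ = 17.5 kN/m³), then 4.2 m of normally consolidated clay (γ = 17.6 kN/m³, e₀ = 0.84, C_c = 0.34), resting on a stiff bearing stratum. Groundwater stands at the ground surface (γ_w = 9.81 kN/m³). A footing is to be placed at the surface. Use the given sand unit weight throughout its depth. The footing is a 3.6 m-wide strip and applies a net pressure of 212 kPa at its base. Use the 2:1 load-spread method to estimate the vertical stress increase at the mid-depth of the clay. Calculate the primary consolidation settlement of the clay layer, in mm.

S_c ≈ 395 mm

Mid-depth of clay below the ground surface: z = 3 + 4.2/2 = 5.1 m.
Total vertical stress at mid-clay: σ_v = 17.5×3 + 17.6×2.1 = 89.46 kPa.
Pore pressure: u = 9.81×(5.1 − 0) = 50.031 kPa.
Initial effective stress: σ'_0 = σ_v − u = 89.46 − 50.031 = 39.429 kPa.
Stress increase at mid-clay by the 2:1 spreading method:
Δσ = qB/(B+z) = 212×3.6/(3.6+5.1) = 87.724 kPa
Final effective stress: σ'_f = σ'_0 + Δσ = 39.429 + 87.724 = 127.15 kPa.
Normally consolidated clay, so the full stress increment lies on the virgin compression line:
S_c = C_c·H/(1+e₀)·log₁₀(σ'_f/σ'_0) = 0.34×4.2/(1+0.84)×log₁₀(127.15/39.429)
    = 0.77609 × 0.5085 = 0.3946 m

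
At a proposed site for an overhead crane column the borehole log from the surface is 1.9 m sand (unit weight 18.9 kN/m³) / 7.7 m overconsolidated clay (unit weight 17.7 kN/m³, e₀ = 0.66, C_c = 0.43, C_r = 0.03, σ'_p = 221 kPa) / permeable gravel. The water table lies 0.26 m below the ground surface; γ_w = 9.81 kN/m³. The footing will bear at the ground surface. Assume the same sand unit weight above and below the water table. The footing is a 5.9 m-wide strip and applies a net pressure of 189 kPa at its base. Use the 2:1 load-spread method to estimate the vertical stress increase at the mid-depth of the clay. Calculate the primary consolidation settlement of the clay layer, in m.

Mid-depth of clay below the ground surface: z = 1.9 + 7.7/2 = 5.75 m.
Total vertical stress at mid-clay: σ_v = 18.9×1.9 + 17.7×3.85 = 104.05 kPa.
Pore pressure: u = 9.81×(5.75 − 0.26) = 53.857 kPa.
Initial effective stress: σ'_0 = σ_v − u = 104.05 − 53.857 = 50.193 kPa.
Stress increase at mid-clay by the 2:1 spreading method:
Δσ = qB/(B+z) = 189×5.9/(5.9+5.75) = 95.717 kPa
Final effective stress: σ'_f = 50.193 + 95.717 = 145.91 kPa.
σ'_f = 145.91 ≤ σ'_p = 221 kPa, so the clay remains overconsolidated and only the recompression index applies:
S_c = C_r·H/(1+e₀)·log₁₀(σ'_f/σ'_0) = 0.03×7.7/1.66×log₁₀(145.91/50.193)
    = 0.13916 × 0.46344 = 0.06449 m

S_c ≈ 0.0645 m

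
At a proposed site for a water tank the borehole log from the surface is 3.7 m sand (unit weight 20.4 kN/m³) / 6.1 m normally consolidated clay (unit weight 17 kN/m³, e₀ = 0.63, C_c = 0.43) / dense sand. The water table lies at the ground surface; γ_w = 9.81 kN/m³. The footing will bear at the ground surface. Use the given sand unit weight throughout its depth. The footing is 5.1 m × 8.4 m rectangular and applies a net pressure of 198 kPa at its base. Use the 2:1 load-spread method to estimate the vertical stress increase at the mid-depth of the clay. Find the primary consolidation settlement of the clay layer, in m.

S_c ≈ 0.4 m

Mid-depth of clay below the ground surface: z = 3.7 + 6.1/2 = 6.75 m.
Total vertical stress at mid-clay: σ_v = 20.4×3.7 + 17×3.05 = 127.33 kPa.
Pore pressure: u = 9.81×(6.75 − 0) = 66.218 kPa.
Initial effective stress: σ'_0 = σ_v − u = 127.33 − 66.218 = 61.112 kPa.
Stress increase at mid-clay by the 2:1 spreading method:
Δσ = qBL/((B+z)(L+z)) = 198×5.1×8.4/((5.1+6.75)(8.4+6.75)) = 47.248 kPa
Final effective stress: σ'_f = σ'_0 + Δσ = 61.112 + 47.248 = 108.36 kPa.
Normally consolidated clay, so the full stress increment lies on the virgin compression line:
S_c = C_c·H/(1+e₀)·log₁₀(σ'_f/σ'_0) = 0.43×6.1/(1+0.63)×log₁₀(108.36/61.112)
    = 1.6092 × 0.24874 = 0.4003 m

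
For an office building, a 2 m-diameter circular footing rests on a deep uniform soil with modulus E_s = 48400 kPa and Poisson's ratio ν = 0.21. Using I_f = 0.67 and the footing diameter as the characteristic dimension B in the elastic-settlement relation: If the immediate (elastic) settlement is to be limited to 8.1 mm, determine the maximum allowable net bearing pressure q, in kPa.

q ≈ 306 kPa

S_e = q·B·(1−ν²)/E_s · I_f  ⇒  q = S_e·E_s / (B·(1−ν²)·I_f).
q = 0.0081 × 48400 / (2 × 0.9559 × 0.67) = 306.1 kPa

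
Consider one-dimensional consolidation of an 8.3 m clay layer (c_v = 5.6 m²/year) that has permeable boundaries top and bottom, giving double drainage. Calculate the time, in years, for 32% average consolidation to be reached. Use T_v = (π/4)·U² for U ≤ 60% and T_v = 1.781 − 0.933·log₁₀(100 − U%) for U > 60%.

Drainage path length: H_d = H/2 = 4.15 m (double drainage).
U ≤ 60%: T_v = (π/4)·U² = (π/4)×0.32² = 0.080425.
t = T_v·H_d²/c_v = 0.080425×4.15²/5.6 = 0.2473 years.

t ≈ 0.247 years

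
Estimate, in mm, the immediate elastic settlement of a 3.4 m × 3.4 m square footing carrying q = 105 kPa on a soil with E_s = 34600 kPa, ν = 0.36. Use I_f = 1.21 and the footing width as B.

S_e ≈ 10.9 mm

Immediate (elastic) settlement: S_e = q·B·(1−ν²)/E_s · I_f.
S_e = 105 × 3.4 × (1 − 0.36²) / 34600 × 1.21
    = 105 × 3.4 × 0.8704 / 34600 × 1.21
    = 0.01087 m = 10.87 mm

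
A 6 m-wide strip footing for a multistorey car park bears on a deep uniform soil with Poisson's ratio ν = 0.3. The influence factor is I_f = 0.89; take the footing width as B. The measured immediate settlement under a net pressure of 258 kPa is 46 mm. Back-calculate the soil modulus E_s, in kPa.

S_e = q·B·(1−ν²)/E_s · I_f  ⇒  E_s = q·B·(1−ν²)·I_f / S_e.
E_s = 258 × 6 × 0.91 × 0.89 / 0.046 = 27250 kPa

E_s ≈ 27300 kPa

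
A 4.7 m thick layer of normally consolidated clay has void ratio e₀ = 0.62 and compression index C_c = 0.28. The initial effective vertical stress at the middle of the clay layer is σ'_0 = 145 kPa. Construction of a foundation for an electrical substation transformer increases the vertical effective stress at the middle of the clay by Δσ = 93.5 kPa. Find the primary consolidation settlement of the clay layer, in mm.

Final effective stress: σ'_f = σ'_0 + Δσ = 145 + 93.5 = 238.5 kPa.
Normally consolidated clay, so the full stress increment lies on the virgin compression line:
S_c = C_c·H/(1+e₀)·log₁₀(σ'_f/σ'_0) = 0.28×4.7/(1+0.62)×log₁₀(238.5/145)
    = 0.81235 × 0.21612 = 0.1756 m

S_c ≈ 176 mm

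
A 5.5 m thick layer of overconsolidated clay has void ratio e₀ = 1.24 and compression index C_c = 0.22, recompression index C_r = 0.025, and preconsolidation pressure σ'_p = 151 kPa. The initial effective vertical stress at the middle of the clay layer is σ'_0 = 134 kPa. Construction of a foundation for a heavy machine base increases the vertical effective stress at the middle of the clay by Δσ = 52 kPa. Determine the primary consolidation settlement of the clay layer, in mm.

Final effective stress: σ'_f = 134 + 52 = 186 kPa.
σ'_f = 186 > σ'_p = 151 kPa, so the stress path crosses the preconsolidation pressure — recompression up to σ'_p, then virgin compression beyond:
S_c = H/(1+e₀)·[C_r·log₁₀(σ'_p/σ'_0) + C_c·log₁₀(σ'_f/σ'_p)]
    = 5.5/2.24 × [0.025×log₁₀(151/134) + 0.22×log₁₀(186/151)]
    = 2.4554 × [0.0012968 + 0.019918] = 0.05209 m

S_c ≈ 52.1 mm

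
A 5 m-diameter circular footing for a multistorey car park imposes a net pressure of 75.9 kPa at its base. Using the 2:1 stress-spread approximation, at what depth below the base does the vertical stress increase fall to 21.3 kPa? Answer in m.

z ≈ 4.44 m

2:1 spreading — at depth z the loaded area has grown by z in each plan dimension:
qD²/(D+z)² = Δσ_z ⇒ z = D(√(q/Δσ_z) − 1) = 5×(√(75.9/21.3) − 1) = 4.438 m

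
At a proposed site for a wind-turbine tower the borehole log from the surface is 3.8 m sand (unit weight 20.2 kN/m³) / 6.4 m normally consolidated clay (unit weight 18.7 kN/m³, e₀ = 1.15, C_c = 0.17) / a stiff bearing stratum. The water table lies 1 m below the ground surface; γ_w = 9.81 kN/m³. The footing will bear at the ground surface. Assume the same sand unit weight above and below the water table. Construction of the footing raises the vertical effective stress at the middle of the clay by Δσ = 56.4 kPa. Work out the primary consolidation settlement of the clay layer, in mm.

S_c ≈ 120 mm

Mid-depth of clay below the ground surface: z = 3.8 + 6.4/2 = 7 m.
Total vertical stress at mid-clay: σ_v = 20.2×3.8 + 18.7×3.2 = 136.6 kPa.
Pore pressure: u = 9.81×(7 − 1) = 58.86 kPa.
Initial effective stress: σ'_0 = σ_v − u = 136.6 − 58.86 = 77.74 kPa.
Final effective stress: σ'_f = σ'_0 + Δσ = 77.74 + 56.4 = 134.14 kPa.
Normally consolidated clay, so the full stress increment lies on the virgin compression line:
S_c = C_c·H/(1+e₀)·log₁₀(σ'_f/σ'_0) = 0.17×6.4/(1+1.15)×log₁₀(134.14/77.74)
    = 0.50605 × 0.23691 = 0.1199 m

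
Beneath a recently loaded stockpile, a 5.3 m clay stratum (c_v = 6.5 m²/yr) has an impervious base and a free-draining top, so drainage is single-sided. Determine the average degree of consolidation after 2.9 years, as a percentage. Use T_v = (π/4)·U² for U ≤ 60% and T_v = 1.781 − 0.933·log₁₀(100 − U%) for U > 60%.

Drainage path length: H_d = H = 5.3 m (single drainage).
T_v = c_v·t/H_d² = 6.5×2.9/5.3² = 0.67106.
T_v = 0.67106 corresponds to the U > 60% branch:
U = 1 − 10^((1.781 − T_v)/0.933)/100 = 0.8452

U ≈ 84.5 %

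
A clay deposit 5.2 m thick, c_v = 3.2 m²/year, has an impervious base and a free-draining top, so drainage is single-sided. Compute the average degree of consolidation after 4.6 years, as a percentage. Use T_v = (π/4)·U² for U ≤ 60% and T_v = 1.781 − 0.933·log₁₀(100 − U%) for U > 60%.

U ≈ 78.8 %

Drainage path length: H_d = H = 5.2 m (single drainage).
T_v = c_v·t/H_d² = 3.2×4.6/5.2² = 0.54438.
T_v = 0.54438 corresponds to the U > 60% branch:
U = 1 − 10^((1.781 − T_v)/0.933)/100 = 0.7884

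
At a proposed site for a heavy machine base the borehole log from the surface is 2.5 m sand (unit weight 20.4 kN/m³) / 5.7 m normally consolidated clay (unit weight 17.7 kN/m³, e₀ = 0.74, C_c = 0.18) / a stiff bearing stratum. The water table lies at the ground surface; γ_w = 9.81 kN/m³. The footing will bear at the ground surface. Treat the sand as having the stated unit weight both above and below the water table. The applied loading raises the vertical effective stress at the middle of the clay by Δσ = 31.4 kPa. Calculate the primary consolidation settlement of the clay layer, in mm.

S_c ≈ 127 mm

Mid-depth of clay below the ground surface: z = 2.5 + 5.7/2 = 5.35 m.
Total vertical stress at mid-clay: σ_v = 20.4×2.5 + 17.7×2.85 = 101.44 kPa.
Pore pressure: u = 9.81×(5.35 − 0) = 52.483 kPa.
Initial effective stress: σ'_0 = σ_v − u = 101.44 − 52.483 = 48.957 kPa.
Final effective stress: σ'_f = σ'_0 + Δσ = 48.957 + 31.4 = 80.357 kPa.
Normally consolidated clay, so the full stress increment lies on the virgin compression line:
S_c = C_c·H/(1+e₀)·log₁₀(σ'_f/σ'_0) = 0.18×5.7/(1+0.74)×log₁₀(80.357/48.957)
    = 0.58966 × 0.21521 = 0.1269 m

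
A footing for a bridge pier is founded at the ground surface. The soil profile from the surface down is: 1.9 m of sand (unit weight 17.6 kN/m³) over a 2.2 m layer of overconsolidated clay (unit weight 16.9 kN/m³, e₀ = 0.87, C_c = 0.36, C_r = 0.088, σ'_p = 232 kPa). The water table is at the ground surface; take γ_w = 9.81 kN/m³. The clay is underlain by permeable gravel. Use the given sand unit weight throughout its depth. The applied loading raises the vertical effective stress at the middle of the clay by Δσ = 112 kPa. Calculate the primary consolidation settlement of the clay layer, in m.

Mid-depth of clay below the ground surface: z = 1.9 + 2.2/2 = 3 m.
Total vertical stress at mid-clay: σ_v = 17.6×1.9 + 16.9×1.1 = 52.03 kPa.
Pore pressure: u = 9.81×(3 − 0) = 29.43 kPa.
Initial effective stress: σ'_0 = σ_v − u = 52.03 − 29.43 = 22.6 kPa.
Final effective stress: σ'_f = 22.6 + 112 = 134.6 kPa.
σ'_f = 134.6 ≤ σ'_p = 232 kPa, so the clay remains overconsolidated and only the recompression index applies:
S_c = C_r·H/(1+e₀)·log₁₀(σ'_f/σ'_0) = 0.088×2.2/1.87×log₁₀(134.6/22.6)
    = 0.10353 × 0.77494 = 0.08023 m

S_c ≈ 0.0802 m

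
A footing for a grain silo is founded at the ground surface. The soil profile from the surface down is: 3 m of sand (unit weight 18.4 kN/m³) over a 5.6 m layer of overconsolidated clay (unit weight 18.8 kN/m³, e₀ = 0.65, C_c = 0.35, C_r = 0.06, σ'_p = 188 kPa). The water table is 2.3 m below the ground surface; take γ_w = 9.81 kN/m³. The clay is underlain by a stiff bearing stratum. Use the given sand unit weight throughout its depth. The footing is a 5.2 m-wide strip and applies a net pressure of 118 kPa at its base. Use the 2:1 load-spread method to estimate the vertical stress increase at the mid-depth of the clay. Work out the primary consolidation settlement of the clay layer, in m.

S_c ≈ 0.0499 m

Mid-depth of clay below the ground surface: z = 3 + 5.6/2 = 5.8 m.
Total vertical stress at mid-clay: σ_v = 18.4×3 + 18.8×2.8 = 107.84 kPa.
Pore pressure: u = 9.81×(5.8 − 2.3) = 34.335 kPa.
Initial effective stress: σ'_0 = σ_v − u = 107.84 − 34.335 = 73.505 kPa.
Stress increase at mid-clay by the 2:1 spreading method:
Δσ = qB/(B+z) = 118×5.2/(5.2+5.8) = 55.782 kPa
Final effective stress: σ'_f = 73.505 + 55.782 = 129.29 kPa.
σ'_f = 129.29 ≤ σ'_p = 188 kPa, so the clay remains overconsolidated and only the recompression index applies:
S_c = C_r·H/(1+e₀)·log₁₀(σ'_f/σ'_0) = 0.06×5.6/1.65×log₁₀(129.29/73.505)
    = 0.20363 × 0.24525 = 0.04994 m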